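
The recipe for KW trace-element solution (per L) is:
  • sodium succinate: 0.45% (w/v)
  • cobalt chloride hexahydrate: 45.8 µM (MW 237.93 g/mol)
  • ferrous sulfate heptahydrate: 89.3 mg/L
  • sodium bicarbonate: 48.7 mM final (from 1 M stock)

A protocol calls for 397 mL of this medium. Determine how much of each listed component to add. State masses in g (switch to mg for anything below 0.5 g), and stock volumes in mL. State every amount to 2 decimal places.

Target volume = 397 mL = 0.397 L.
sodium succinate: 0.45% w/v = 4.5 g/L → 4.5 × 0.397 L = 1.79 g
cobalt chloride hexahydrate: 45.8 µmol/L × 237.93 g/mol × 0.397 L ÷ 1000 = 4.33 mg
ferrous sulfate heptahydrate: 89.3 mg/L × 0.397 L = 35.45 mg
sodium bicarbonate: V = C2·V2/C1 = 48.7 mM × 397 mL ÷ 1000 mM = 19.33 mL

sodium succinate 1.79 g; cobalt chloride hexahydrate 4.33 mg; ferrous sulfate heptahydrate 35.45 mg; sodium bicarbonate 19.33 mL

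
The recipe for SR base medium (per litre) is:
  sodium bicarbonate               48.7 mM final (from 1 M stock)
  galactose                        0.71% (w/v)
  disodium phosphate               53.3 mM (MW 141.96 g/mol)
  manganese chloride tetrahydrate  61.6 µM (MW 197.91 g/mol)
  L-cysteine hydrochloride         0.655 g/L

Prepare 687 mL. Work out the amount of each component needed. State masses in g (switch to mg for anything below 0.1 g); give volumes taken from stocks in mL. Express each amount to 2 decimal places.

Working volume: 687 mL = 0.687 L.
sodium bicarbonate: V = C2·V2/C1 = 48.7 mM × 687 mL ÷ 1000 mM = 33.46 mL
galactose: 0.71 g per 100 mL × 687 mL ÷ 100 = 4.88 g
disodium phosphate: 53.3 mmol/L × 141.96 g/mol × 0.687 L ÷ 1000 = 5.20 g
manganese chloride tetrahydrate: 61.6 µmol/L × 197.91 g/mol × 0.687 L ÷ 1000 = 8.38 mg
L-cysteine hydrochloride: 0.655 g/L × 0.687 L = 0.45 g

sodium bicarbonate 33.46 mL; galactose 4.88 g; disodium phosphate 5.20 g; manganese chloride tetrahydrate 8.38 mg; L-cysteine hydrochloride 0.45 g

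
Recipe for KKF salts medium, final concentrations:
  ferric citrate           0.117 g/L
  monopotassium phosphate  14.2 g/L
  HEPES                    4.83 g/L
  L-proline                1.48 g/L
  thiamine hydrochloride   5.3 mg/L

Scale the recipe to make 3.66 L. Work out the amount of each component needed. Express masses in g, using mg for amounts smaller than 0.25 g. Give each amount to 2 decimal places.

ferric citrate 0.43 g; monopotassium phosphate 51.97 g; HEPES 17.68 g; L-proline 5.42 g; thiamine hydrochloride 19.40 mg

Scale factor relative to 1 L: 3.66.
ferric citrate: 0.117 g/L × 3.66 L = 0.43 g
monopotassium phosphate: 14.2 g/L × 3.66 L = 51.97 g
HEPES: 4.83 g/L × 3.66 L = 17.68 g
L-proline: 1.48 g/L × 3.66 L = 5.42 g
thiamine hydrochloride: 5.3 mg/L × 3.66 L = 19.40 mg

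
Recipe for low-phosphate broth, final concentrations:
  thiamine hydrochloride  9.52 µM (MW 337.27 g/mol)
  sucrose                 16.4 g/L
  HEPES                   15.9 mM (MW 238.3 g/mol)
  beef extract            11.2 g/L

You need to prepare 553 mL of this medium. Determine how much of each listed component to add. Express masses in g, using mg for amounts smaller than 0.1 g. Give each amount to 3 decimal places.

thiamine hydrochloride 1.776 mg; sucrose 9.069 g; HEPES 2.095 g; beef extract 6.194 g

Target volume = 553 mL = 0.553 L.
thiamine hydrochloride: 9.52 µmol/L × 337.27 g/mol × 0.553 L ÷ 1000 = 1.776 mg
sucrose: 16.4 g/L × 0.553 L = 9.069 g
HEPES: 15.9 mmol/L × 238.3 g/mol × 0.553 L ÷ 1000 = 2.095 g
beef extract: 11.2 g/L × 0.553 L = 6.194 g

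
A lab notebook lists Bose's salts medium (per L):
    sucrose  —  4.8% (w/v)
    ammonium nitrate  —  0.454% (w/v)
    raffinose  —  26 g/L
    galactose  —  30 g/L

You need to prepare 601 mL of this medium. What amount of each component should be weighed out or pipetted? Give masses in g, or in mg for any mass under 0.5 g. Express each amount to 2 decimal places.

Scale factor relative to 1 L: 0.601.
sucrose: 4.8% w/v = 48 g/L → 48 × 0.601 L = 28.85 g
ammonium nitrate: 0.454 g per 100 mL × 601 mL ÷ 100 = 2.73 g
raffinose: 26 g/L × 0.601 L = 15.63 g
galactose: 30 g/L × 0.601 L = 18.03 g

sucrose 28.85 g; ammonium nitrate 2.73 g; raffinose 15.63 g; galactose 18.03 g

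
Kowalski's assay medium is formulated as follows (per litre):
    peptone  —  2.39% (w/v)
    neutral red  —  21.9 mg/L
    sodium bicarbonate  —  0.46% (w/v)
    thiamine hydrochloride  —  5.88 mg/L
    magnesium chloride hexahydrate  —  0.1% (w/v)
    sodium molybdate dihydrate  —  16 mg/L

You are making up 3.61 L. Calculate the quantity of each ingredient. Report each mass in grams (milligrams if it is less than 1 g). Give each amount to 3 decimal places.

Scale factor relative to 1 L: 3.61.
peptone: 2.39 g per 100 mL × 3610 mL ÷ 100 = 86.279 g
neutral red: 21.9 mg/L × 3.61 L = 79.059 mg
sodium bicarbonate: 0.46% w/v = 4.6 g/L → 4.6 × 3.61 L = 16.606 g
thiamine hydrochloride: 5.88 mg/L × 3.61 L = 21.227 mg
magnesium chloride hexahydrate: 0.1% w/v = 1 g/L → 1 × 3.61 L = 3.610 g
sodium molybdate dihydrate: 16 mg/L × 3.61 L = 57.760 mg

peptone 86.279 g; neutral red 79.059 mg; sodium bicarbonate 16.606 g; thiamine hydrochloride 21.227 mg; magnesium chloride hexahydrate 3.610 g; sodium molybdate dihydrate 57.760 mg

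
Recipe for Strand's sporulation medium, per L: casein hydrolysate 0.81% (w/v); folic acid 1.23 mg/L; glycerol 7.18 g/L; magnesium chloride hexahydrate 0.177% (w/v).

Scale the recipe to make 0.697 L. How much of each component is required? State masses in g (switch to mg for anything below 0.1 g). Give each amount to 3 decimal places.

Scale factor relative to 1 L: 0.697.
casein hydrolysate: 0.81% w/v = 8.1 g/L → 8.1 × 0.697 L = 5.646 g
folic acid: 1.23 mg/L × 0.697 L = 0.857 mg
glycerol: 7.18 g/L × 0.697 L = 5.004 g
magnesium chloride hexahydrate: 0.177% w/v = 1.77 g/L → 1.77 × 0.697 L = 1.234 g

casein hydrolysate 5.646 g; folic acid 0.857 mg; glycerol 5.004 g; magnesium chloride hexahydrate 1.234 g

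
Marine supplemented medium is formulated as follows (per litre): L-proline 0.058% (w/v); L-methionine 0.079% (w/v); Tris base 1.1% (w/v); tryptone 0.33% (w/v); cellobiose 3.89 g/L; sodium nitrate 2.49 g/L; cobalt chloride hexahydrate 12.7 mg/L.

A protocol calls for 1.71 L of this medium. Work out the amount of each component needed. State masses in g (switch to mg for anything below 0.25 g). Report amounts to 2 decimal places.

Working volume: 1.71 L.
L-proline: 0.058% w/v = 0.58 g/L → 0.58 × 1.71 L = 0.99 g
L-methionine: 0.079 g per 100 mL × 1710 mL ÷ 100 = 1.35 g
Tris base: 1.1 g per 100 mL × 1710 mL ÷ 100 = 18.81 g
tryptone: 0.33% w/v = 3.3 g/L → 3.3 × 1.71 L = 5.64 g
cellobiose: 3.89 g/L × 1.71 L = 6.65 g
sodium nitrate: 2.49 g/L × 1.71 L = 4.26 g
cobalt chloride hexahydrate: 12.7 mg/L × 1.71 L = 21.72 mg

L-proline 0.99 g; L-methionine 1.35 g; Tris base 18.81 g; tryptone 5.64 g; cellobiose 6.65 g; sodium nitrate 4.26 g; cobalt chloride hexahydrate 21.72 mg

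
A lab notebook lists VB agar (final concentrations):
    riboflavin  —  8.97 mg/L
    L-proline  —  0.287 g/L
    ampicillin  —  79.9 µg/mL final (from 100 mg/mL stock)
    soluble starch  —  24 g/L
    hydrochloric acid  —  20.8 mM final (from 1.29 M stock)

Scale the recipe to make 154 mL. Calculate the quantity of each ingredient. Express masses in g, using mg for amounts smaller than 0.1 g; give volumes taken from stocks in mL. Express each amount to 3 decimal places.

Working volume: 154 mL = 0.154 L.
riboflavin: 8.97 mg/L × 0.154 L = 1.381 mg
L-proline: 0.287 g/L × 0.154 L = 0.044198 g = 44.198 mg
ampicillin: V = C2·V2/C1 = 79.9 µg/mL × 154 mL ÷ 100000 µg/mL = 0.123 mL
soluble starch: 24 g/L × 0.154 L = 3.696 g
hydrochloric acid: dilute stock: 20.8 mM × 154 mL ÷ 1290 mM = 2.483 mL

riboflavin 1.381 mg; L-proline 44.198 mg; ampicillin 0.123 mL; soluble starch 3.696 g; hydrochloric acid 2.483 mL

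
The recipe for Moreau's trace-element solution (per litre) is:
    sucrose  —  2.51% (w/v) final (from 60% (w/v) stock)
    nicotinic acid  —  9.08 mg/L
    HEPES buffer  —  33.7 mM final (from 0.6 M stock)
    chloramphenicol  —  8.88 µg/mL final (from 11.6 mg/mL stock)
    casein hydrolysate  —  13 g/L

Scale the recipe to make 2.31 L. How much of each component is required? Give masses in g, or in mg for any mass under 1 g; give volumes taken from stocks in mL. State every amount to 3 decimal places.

Working volume: 2.31 L.
sucrose: dilute stock: 2.51% ÷ 60% × 2310 mL = 96.635 mL
nicotinic acid: 9.08 mg/L × 2.31 L = 20.975 mg
HEPES buffer: C1V1 = C2V2 → 33.7 mM × 2310 mL ÷ 600 mM = 129.745 mL
chloramphenicol: dilute stock: 8.88 µg/mL × 2310 mL ÷ 11600 µg/mL = 1.768 mL
casein hydrolysate: 13 g/L × 2.31 L = 30.030 g

sucrose 96.635 mL; nicotinic acid 20.975 mg; HEPES buffer 129.745 mL; chloramphenicol 1.768 mL; casein hydrolysate 30.030 g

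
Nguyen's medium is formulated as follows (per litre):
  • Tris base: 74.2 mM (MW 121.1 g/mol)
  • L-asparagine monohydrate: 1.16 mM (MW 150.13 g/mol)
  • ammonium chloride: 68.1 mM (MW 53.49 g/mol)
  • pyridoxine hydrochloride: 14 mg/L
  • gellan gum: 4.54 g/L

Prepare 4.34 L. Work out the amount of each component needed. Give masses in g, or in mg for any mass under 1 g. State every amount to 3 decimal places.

Working volume: 4.34 L.
Tris base: 74.2 mmol/L × 121.1 g/mol × 4.34 L ÷ 1000 = 38.998 g
L-asparagine monohydrate: 1.16 mmol/L × 150.13 mg/mmol × 4.34 L = 755.814 mg
ammonium chloride: 68.1 mmol/L × 53.49 g/mol × 4.34 L ÷ 1000 = 15.809 g
pyridoxine hydrochloride: 14 mg/L × 4.34 L = 60.760 mg
gellan gum: 4.54 g/L × 4.34 L = 19.704 g

Tris base 38.998 g; L-asparagine monohydrate 755.814 mg; ammonium chloride 15.809 g; pyridoxine hydrochloride 60.760 mg; gellan gum 19.704 g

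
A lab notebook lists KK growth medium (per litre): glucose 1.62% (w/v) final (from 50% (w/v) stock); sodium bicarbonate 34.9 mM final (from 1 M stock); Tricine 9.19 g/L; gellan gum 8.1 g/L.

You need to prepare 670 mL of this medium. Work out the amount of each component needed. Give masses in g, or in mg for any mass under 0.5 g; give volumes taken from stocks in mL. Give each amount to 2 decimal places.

Target volume = 670 mL = 0.67 L.
glucose: dilute stock: 1.62% ÷ 50% × 670 mL = 21.71 mL
sodium bicarbonate: C1V1 = C2V2 → 34.9 mM × 670 mL ÷ 1000 mM = 23.38 mL
Tricine: 9.19 g/L × 0.67 L = 6.16 g
gellan gum: 8.1 g/L × 0.67 L = 5.43 g

glucose 21.71 mL; sodium bicarbonate 23.38 mL; Tricine 6.16 g; gellan gum 5.43 g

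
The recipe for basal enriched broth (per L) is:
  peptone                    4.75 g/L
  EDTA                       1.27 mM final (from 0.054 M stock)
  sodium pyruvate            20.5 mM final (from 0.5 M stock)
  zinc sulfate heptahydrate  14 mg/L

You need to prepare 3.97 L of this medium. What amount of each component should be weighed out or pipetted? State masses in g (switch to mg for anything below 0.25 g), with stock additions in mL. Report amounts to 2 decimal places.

peptone 18.86 g; EDTA 93.37 mL; sodium pyruvate 162.77 mL; zinc sulfate heptahydrate 55.58 mg

Working volume: 3.97 L.
peptone: 4.75 g/L × 3.97 L = 18.86 g
EDTA: C1V1 = C2V2 → 1.27 mM × 3970 mL ÷ 54 mM = 93.37 mL
sodium pyruvate: C1V1 = C2V2 → 20.5 mM × 3970 mL ÷ 500 mM = 162.77 mL
zinc sulfate heptahydrate: 14 mg/L × 3.97 L = 55.58 mg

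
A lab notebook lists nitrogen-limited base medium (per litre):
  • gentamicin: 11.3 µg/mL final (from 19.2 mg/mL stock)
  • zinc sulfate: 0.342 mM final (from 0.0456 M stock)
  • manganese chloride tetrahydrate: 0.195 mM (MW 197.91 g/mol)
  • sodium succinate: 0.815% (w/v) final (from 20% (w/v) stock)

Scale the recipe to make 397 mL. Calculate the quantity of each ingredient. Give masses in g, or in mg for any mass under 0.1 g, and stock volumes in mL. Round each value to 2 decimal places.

Scale factor relative to 1 L: 0.397.
gentamicin: C1V1 = C2V2 → 11.3 µg/mL × 397 mL ÷ 19200 µg/mL = 0.23 mL
zinc sulfate: dilute stock: 0.342 mM × 397 mL ÷ 45.6 mM = 2.98 mL
manganese chloride tetrahydrate: 0.195 mmol/L × 197.91 mg/mmol × 0.397 L = 15.32 mg
sodium succinate: dilute stock: 0.815% ÷ 20% × 397 mL = 16.18 mL

gentamicin 0.23 mL; zinc sulfate 2.98 mL; manganese chloride tetrahydrate 15.32 mg; sodium succinate 16.18 mL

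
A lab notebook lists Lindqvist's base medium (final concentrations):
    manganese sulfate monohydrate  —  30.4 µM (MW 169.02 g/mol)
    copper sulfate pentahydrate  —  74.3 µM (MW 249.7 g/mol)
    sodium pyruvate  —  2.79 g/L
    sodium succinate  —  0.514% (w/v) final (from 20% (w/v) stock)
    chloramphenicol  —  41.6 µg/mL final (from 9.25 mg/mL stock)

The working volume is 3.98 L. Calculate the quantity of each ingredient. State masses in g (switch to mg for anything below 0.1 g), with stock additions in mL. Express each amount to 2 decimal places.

Working volume: 3.98 L.
manganese sulfate monohydrate: 30.4 µmol/L × 169.02 g/mol × 3.98 L ÷ 1000 = 20.45 mg
copper sulfate pentahydrate: 74.3 µmol/L × 249.7 g/mol × 3.98 L ÷ 1000 = 73.84 mg
sodium pyruvate: 2.79 g/L × 3.98 L = 11.10 g
sodium succinate: dilute stock: 0.514% ÷ 20% × 3980 mL = 102.29 mL
chloramphenicol: C1V1 = C2V2 → 41.6 µg/mL × 3980 mL ÷ 9250 µg/mL = 17.90 mL

manganese sulfate monohydrate 20.45 mg; copper sulfate pentahydrate 73.84 mg; sodium pyruvate 11.10 g; sodium succinate 102.29 mL; chloramphenicol 17.90 mL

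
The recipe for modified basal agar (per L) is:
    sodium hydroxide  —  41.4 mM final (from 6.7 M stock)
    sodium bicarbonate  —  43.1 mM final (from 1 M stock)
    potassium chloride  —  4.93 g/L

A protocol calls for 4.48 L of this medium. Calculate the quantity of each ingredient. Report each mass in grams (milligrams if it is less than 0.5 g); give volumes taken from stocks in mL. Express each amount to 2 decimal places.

Working volume: 4.48 L.
sodium hydroxide: dilute stock: 41.4 mM × 4480 mL ÷ 6700 mM = 27.68 mL
sodium bicarbonate: dilute stock: 43.1 mM × 4480 mL ÷ 1000 mM = 193.09 mL
potassium chloride: 4.93 g/L × 4.48 L = 22.09 g

sodium hydroxide 27.68 mL; sodium bicarbonate 193.09 mL; potassium chloride 22.09 g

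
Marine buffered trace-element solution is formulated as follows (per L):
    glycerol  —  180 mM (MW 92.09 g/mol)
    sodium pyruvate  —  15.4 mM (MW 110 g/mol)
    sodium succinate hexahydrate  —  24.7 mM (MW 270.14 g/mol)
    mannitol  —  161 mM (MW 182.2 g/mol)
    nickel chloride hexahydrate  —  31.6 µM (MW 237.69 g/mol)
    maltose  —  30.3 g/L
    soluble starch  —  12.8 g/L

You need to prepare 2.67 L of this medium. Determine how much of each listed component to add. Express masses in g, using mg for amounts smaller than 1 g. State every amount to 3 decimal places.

glycerol 44.258 g; sodium pyruvate 4.523 g; sodium succinate hexahydrate 17.815 g; mannitol 78.322 g; nickel chloride hexahydrate 20.054 mg; maltose 80.901 g; soluble starch 34.176 g

Scale factor relative to 1 L: 2.67.
glycerol: 180 mmol/L × 92.09 g/mol × 2.67 L ÷ 1000 = 44.258 g
sodium pyruvate: 15.4 mmol/L × 110 g/mol × 2.67 L ÷ 1000 = 4.523 g
sodium succinate hexahydrate: 24.7 mmol/L × 270.14 g/mol × 2.67 L ÷ 1000 = 17.815 g
mannitol: 161 mmol/L × 182.2 g/mol × 2.67 L ÷ 1000 = 78.322 g
nickel chloride hexahydrate: 31.6 µmol/L × 237.69 g/mol × 2.67 L ÷ 1000 = 20.054 mg
maltose: 30.3 g/L × 2.67 L = 80.901 g
soluble starch: 12.8 g/L × 2.67 L = 34.176 g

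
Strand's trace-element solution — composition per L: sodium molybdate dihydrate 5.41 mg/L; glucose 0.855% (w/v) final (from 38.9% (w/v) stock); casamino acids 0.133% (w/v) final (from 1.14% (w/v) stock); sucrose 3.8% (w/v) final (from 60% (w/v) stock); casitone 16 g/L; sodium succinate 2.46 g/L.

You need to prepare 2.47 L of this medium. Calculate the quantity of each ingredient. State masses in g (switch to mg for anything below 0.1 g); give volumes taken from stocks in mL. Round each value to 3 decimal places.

sodium molybdate dihydrate 13.363 mg; glucose 54.289 mL; casamino acids 288.167 mL; sucrose 156.433 mL; casitone 39.520 g; sodium succinate 6.076 g

Scale factor relative to 1 L: 2.47.
sodium molybdate dihydrate: 5.41 mg/L × 2.47 L = 13.363 mg
glucose: C1V1 = C2V2 → 0.855% ÷ 38.9% × 2470 mL = 54.289 mL
casamino acids: V = C2·V2/C1 = 0.133% ÷ 1.14% × 2470 mL = 288.167 mL
sucrose: dilute stock: 3.8% ÷ 60% × 2470 mL = 156.433 mL
casitone: 16 g/L × 2.47 L = 39.520 g
sodium succinate: 2.46 g/L × 2.47 L = 6.076 g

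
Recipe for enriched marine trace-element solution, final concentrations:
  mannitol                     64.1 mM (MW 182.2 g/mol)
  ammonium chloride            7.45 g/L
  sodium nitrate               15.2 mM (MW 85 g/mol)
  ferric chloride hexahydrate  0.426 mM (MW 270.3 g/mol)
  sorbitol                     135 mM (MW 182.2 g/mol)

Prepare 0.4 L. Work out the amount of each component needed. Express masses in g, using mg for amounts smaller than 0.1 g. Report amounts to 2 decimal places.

mannitol 4.67 g; ammonium chloride 2.98 g; sodium nitrate 0.52 g; ferric chloride hexahydrate 46.06 mg; sorbitol 9.84 g

Scale factor relative to 1 L: 0.4.
mannitol: 64.1 mmol/L × 182.2 g/mol × 0.4 L ÷ 1000 = 4.67 g
ammonium chloride: 7.45 g/L × 0.4 L = 2.98 g
sodium nitrate: 15.2 mmol/L × 85 g/mol × 0.4 L ÷ 1000 = 0.52 g
ferric chloride hexahydrate: 0.426 mmol/L × 270.3 mg/mmol × 0.4 L = 46.06 mg
sorbitol: 135 mmol/L × 182.2 g/mol × 0.4 L ÷ 1000 = 9.84 g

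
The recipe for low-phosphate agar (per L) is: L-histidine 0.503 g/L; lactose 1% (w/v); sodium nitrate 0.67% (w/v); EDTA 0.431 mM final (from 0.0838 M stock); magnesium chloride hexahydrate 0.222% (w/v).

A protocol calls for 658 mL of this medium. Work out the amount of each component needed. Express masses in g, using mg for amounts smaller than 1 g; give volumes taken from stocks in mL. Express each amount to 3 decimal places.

Working volume: 658 mL = 0.658 L.
L-histidine: 0.503 g/L × 0.658 L = 0.330974 g = 330.974 mg
lactose: 1 g per 100 mL × 658 mL ÷ 100 = 6.580 g
sodium nitrate: 0.67 g per 100 mL × 658 mL ÷ 100 = 4.409 g
EDTA: V = C2·V2/C1 = 0.431 mM × 658 mL ÷ 83.8 mM = 3.384 mL
magnesium chloride hexahydrate: 0.222 g per 100 mL × 658 mL ÷ 100 = 1.461 g

L-histidine 330.974 mg; lactose 6.580 g; sodium nitrate 4.409 g; EDTA 3.384 mL; magnesium chloride hexahydrate 1.461 g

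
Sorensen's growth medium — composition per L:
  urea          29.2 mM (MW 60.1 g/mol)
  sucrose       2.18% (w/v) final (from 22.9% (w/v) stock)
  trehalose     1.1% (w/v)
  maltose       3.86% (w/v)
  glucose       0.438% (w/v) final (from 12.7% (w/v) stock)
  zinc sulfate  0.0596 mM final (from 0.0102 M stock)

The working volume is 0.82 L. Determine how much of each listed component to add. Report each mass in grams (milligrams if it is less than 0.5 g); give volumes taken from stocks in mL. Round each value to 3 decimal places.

urea 1.439 g; sucrose 78.061 mL; trehalose 9.020 g; maltose 31.652 g; glucose 28.280 mL; zinc sulfate 4.791 mL

Scale factor relative to 1 L: 0.82.
urea: 29.2 mmol/L × 60.1 g/mol × 0.82 L ÷ 1000 = 1.439 g
sucrose: V = C2·V2/C1 = 2.18% ÷ 22.9% × 820 mL = 78.061 mL
trehalose: 1.1 g per 100 mL × 820 mL ÷ 100 = 9.020 g
maltose: 3.86 g per 100 mL × 820 mL ÷ 100 = 31.652 g
glucose: dilute stock: 0.438% ÷ 12.7% × 820 mL = 28.280 mL
zinc sulfate: dilute stock: 0.0596 mM × 820 mL ÷ 10.2 mM = 4.791 mL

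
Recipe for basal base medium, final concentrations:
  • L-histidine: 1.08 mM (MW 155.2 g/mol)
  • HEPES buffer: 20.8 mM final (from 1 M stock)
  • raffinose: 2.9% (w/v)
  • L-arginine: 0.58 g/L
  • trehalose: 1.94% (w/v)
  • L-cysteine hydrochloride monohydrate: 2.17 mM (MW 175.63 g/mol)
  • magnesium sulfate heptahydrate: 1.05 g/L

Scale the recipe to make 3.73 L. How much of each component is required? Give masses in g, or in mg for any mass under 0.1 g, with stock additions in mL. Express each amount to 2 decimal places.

L-histidine 0.63 g; HEPES buffer 77.58 mL; raffinose 108.17 g; L-arginine 2.16 g; trehalose 72.36 g; L-cysteine hydrochloride monohydrate 1.42 g; magnesium sulfate heptahydrate 3.92 g

Scale factor relative to 1 L: 3.73.
L-histidine: 1.08 mmol/L × 155.2 g/mol × 3.73 L ÷ 1000 = 0.63 g
HEPES buffer: C1V1 = C2V2 → 20.8 mM × 3730 mL ÷ 1000 mM = 77.58 mL
raffinose: 2.9% w/v = 29 g/L → 29 × 3.73 L = 108.17 g
L-arginine: 0.58 g/L × 3.73 L = 2.16 g
trehalose: 1.94 g per 100 mL × 3730 mL ÷ 100 = 72.36 g
L-cysteine hydrochloride monohydrate: 2.17 mmol/L × 175.63 g/mol × 3.73 L ÷ 1000 = 1.42 g
magnesium sulfate heptahydrate: 1.05 g/L × 3.73 L = 3.92 g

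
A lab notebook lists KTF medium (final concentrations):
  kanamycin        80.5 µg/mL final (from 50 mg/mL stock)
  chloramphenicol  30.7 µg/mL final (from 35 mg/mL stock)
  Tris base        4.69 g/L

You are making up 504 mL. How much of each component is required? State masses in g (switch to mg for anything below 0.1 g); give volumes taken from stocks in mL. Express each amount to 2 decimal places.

Working volume: 504 mL = 0.504 L.
kanamycin: dilute stock: 80.5 µg/mL × 504 mL ÷ 50000 µg/mL = 0.81 mL
chloramphenicol: C1V1 = C2V2 → 30.7 µg/mL × 504 mL ÷ 35000 µg/mL = 0.44 mL
Tris base: 4.69 g/L × 0.504 L = 2.36 g

kanamycin 0.81 mL; chloramphenicol 0.44 mL; Tris base 2.36 g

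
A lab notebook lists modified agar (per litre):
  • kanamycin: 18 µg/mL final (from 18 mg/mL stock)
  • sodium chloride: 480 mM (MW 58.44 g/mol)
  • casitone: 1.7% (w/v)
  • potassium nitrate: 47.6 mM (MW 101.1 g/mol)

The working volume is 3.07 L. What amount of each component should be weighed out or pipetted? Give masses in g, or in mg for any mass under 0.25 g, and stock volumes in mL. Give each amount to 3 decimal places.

Working volume: 3.07 L.
kanamycin: C1V1 = C2V2 → 18 µg/mL × 3070 mL ÷ 18000 µg/mL = 3.070 mL
sodium chloride: 480 mmol/L × 58.44 g/mol × 3.07 L ÷ 1000 = 86.117 g
casitone: 1.7 g per 100 mL × 3070 mL ÷ 100 = 52.190 g
potassium nitrate: 47.6 mmol/L × 101.1 g/mol × 3.07 L ÷ 1000 = 14.774 g

kanamycin 3.070 mL; sodium chloride 86.117 g; casitone 52.190 g; potassium nitrate 14.774 g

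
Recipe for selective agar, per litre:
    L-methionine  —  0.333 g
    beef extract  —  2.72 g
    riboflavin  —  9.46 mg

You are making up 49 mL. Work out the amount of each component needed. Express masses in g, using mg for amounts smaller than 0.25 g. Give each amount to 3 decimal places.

L-methionine 16.317 mg; beef extract 133.280 mg; riboflavin 0.464 mg

Ratio of target to recipe volume: 49 / 1000 = 0.049.
L-methionine: 0.333 g × (49 mL / 1000 mL) = 0.016317 g = 16.317 mg
beef extract: 2.72 g × (49 mL / 1000 mL) = 0.13328 g = 133.280 mg
riboflavin: 9.46 mg × (49 mL / 1000 mL) = 0.464 mg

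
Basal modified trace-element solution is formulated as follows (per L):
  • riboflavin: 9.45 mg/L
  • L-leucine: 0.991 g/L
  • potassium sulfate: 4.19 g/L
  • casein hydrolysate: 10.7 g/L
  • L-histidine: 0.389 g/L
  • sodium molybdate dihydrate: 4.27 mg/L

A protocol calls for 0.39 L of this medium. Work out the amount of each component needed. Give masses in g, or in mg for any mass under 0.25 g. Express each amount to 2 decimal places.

riboflavin 3.69 mg; L-leucine 0.39 g; potassium sulfate 1.63 g; casein hydrolysate 4.17 g; L-histidine 151.71 mg; sodium molybdate dihydrate 1.67 mg

Working volume: 0.39 L.
riboflavin: 9.45 mg/L × 0.39 L = 3.69 mg
L-leucine: 0.991 g/L × 0.39 L = 0.39 g
potassium sulfate: 4.19 g/L × 0.39 L = 1.63 g
casein hydrolysate: 10.7 g/L × 0.39 L = 4.17 g
L-histidine: 0.389 g/L × 0.39 L = 0.15171 g = 151.71 mg
sodium molybdate dihydrate: 4.27 mg/L × 0.39 L = 1.67 mg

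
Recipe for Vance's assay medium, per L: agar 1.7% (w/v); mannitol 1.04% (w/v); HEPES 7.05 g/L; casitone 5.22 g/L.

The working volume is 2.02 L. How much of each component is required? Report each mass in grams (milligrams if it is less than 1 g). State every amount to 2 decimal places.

Scale factor relative to 1 L: 2.02.
agar: 1.7 g per 100 mL × 2020 mL ÷ 100 = 34.34 g
mannitol: 1.04 g per 100 mL × 2020 mL ÷ 100 = 21.01 g
HEPES: 7.05 g/L × 2.02 L = 14.24 g
casitone: 5.22 g/L × 2.02 L = 10.54 g

agar 34.34 g; mannitol 21.01 g; HEPES 14.24 g; casitone 10.54 g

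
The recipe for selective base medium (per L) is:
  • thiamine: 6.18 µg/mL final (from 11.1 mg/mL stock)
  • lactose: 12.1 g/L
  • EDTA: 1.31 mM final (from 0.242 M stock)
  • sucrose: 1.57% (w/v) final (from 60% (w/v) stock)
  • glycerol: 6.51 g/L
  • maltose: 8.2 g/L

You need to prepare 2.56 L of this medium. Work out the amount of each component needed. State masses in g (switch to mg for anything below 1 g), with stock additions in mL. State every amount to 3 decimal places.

Working volume: 2.56 L.
thiamine: C1V1 = C2V2 → 6.18 µg/mL × 2560 mL ÷ 11100 µg/mL = 1.425 mL
lactose: 12.1 g/L × 2.56 L = 30.976 g
EDTA: C1V1 = C2V2 → 1.31 mM × 2560 mL ÷ 242 mM = 13.858 mL
sucrose: C1V1 = C2V2 → 1.57% ÷ 60% × 2560 mL = 66.987 mL
glycerol: 6.51 g/L × 2.56 L = 16.666 g
maltose: 8.2 g/L × 2.56 L = 20.992 g

thiamine 1.425 mL; lactose 30.976 g; EDTA 13.858 mL; sucrose 66.987 mL; glycerol 16.666 g; maltose 20.992 g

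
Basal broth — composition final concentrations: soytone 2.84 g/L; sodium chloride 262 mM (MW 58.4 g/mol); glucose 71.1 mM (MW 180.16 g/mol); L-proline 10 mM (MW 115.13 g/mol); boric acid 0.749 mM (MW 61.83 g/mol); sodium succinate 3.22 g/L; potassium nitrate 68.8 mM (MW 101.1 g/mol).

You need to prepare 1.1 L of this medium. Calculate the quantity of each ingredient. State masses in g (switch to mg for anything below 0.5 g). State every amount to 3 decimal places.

Working volume: 1.1 L.
soytone: 2.84 g/L × 1.1 L = 3.124 g
sodium chloride: 262 mmol/L × 58.4 g/mol × 1.1 L ÷ 1000 = 16.831 g
glucose: 71.1 mmol/L × 180.16 g/mol × 1.1 L ÷ 1000 = 14.090 g
L-proline: 10 mmol/L × 115.13 g/mol × 1.1 L ÷ 1000 = 1.266 g
boric acid: 0.749 mmol/L × 61.83 mg/mmol × 1.1 L = 50.942 mg
sodium succinate: 3.22 g/L × 1.1 L = 3.542 g
potassium nitrate: 68.8 mmol/L × 101.1 g/mol × 1.1 L ÷ 1000 = 7.651 g

soytone 3.124 g; sodium chloride 16.831 g; glucose 14.090 g; L-proline 1.266 g; boric acid 50.942 mg; sodium succinate 3.542 g; potassium nitrate 7.651 g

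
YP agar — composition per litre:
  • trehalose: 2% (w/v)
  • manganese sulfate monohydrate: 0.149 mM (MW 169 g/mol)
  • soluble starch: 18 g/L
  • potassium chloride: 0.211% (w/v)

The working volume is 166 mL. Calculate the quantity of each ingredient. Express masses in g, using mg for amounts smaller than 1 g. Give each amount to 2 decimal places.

trehalose 3.32 g; manganese sulfate monohydrate 4.18 mg; soluble starch 2.99 g; potassium chloride 350.26 mg

Target volume = 166 mL = 0.166 L.
trehalose: 2% w/v = 20 g/L → 20 × 0.166 L = 3.32 g
manganese sulfate monohydrate: 0.149 mmol/L × 169 mg/mmol × 0.166 L = 4.18 mg
soluble starch: 18 g/L × 0.166 L = 2.99 g
potassium chloride: 0.211 g per 100 mL × 166 mL ÷ 100 = 0.35026 g = 350.26 mg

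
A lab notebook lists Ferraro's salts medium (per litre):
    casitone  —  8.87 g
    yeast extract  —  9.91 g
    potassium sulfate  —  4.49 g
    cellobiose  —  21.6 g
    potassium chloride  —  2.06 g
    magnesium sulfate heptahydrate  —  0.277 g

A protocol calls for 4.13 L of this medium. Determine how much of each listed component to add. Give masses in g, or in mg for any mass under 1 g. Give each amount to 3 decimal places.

casitone 36.633 g; yeast extract 40.928 g; potassium sulfate 18.544 g; cellobiose 89.208 g; potassium chloride 8.508 g; magnesium sulfate heptahydrate 1.144 g

Ratio of target to recipe volume: 4130 / 1000 = 4.13.
casitone: 8.87 g × (4130 mL / 1000 mL) = 36.633 g
yeast extract: 9.91 g × (4130 mL / 1000 mL) = 40.928 g
potassium sulfate: 4.49 g × (4130 mL / 1000 mL) = 18.544 g
cellobiose: 21.6 g × (4130 mL / 1000 mL) = 89.208 g
potassium chloride: 2.06 g × (4130 mL / 1000 mL) = 8.508 g
magnesium sulfate heptahydrate: 0.277 g × (4130 mL / 1000 mL) = 1.144 g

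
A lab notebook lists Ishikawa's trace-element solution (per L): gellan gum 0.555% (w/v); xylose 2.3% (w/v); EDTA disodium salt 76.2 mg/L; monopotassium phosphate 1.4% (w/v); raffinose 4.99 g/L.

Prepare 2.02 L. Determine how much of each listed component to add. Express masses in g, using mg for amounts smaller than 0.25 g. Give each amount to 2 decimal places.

Scale factor relative to 1 L: 2.02.
gellan gum: 0.555% w/v = 5.55 g/L → 5.55 × 2.02 L = 11.21 g
xylose: 2.3% w/v = 23 g/L → 23 × 2.02 L = 46.46 g
EDTA disodium salt: 76.2 mg/L × 2.02 L = 153.92 mg
monopotassium phosphate: 1.4% w/v = 14 g/L → 14 × 2.02 L = 28.28 g
raffinose: 4.99 g/L × 2.02 L = 10.08 g

gellan gum 11.21 g; xylose 46.46 g; EDTA disodium salt 153.92 mg; monopotassium phosphate 28.28 g; raffinose 10.08 g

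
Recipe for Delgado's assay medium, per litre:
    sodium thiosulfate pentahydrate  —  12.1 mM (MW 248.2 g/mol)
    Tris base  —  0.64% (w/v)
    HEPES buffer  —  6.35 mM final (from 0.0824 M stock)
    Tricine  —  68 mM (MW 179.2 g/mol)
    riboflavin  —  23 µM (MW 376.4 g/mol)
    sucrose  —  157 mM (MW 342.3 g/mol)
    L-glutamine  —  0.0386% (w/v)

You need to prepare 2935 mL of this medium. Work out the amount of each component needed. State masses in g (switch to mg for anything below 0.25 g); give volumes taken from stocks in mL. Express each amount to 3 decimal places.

sodium thiosulfate pentahydrate 8.814 g; Tris base 18.784 g; HEPES buffer 226.180 mL; Tricine 35.765 g; riboflavin 25.409 mg; sucrose 157.730 g; L-glutamine 1.133 g

Target volume = 2935 mL = 2.935 L.
sodium thiosulfate pentahydrate: 12.1 mmol/L × 248.2 g/mol × 2.935 L ÷ 1000 = 8.814 g
Tris base: 0.64 g per 100 mL × 2935 mL ÷ 100 = 18.784 g
HEPES buffer: dilute stock: 6.35 mM × 2935 mL ÷ 82.4 mM = 226.180 mL
Tricine: 68 mmol/L × 179.2 g/mol × 2.935 L ÷ 1000 = 35.765 g
riboflavin: 23 µmol/L × 376.4 g/mol × 2.935 L ÷ 1000 = 25.409 mg
sucrose: 157 mmol/L × 342.3 g/mol × 2.935 L ÷ 1000 = 157.730 g
L-glutamine: 0.0386% w/v = 0.386 g/L → 0.386 × 2.935 L = 1.133 g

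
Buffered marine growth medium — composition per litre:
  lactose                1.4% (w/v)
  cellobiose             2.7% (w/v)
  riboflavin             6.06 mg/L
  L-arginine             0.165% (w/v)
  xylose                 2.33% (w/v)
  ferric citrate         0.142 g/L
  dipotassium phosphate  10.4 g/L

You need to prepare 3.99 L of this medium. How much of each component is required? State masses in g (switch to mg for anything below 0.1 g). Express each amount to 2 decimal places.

lactose 55.86 g; cellobiose 107.73 g; riboflavin 24.18 mg; L-arginine 6.58 g; xylose 92.97 g; ferric citrate 0.57 g; dipotassium phosphate 41.50 g

Working volume: 3.99 L.
lactose: 1.4% w/v = 14 g/L → 14 × 3.99 L = 55.86 g
cellobiose: 2.7% w/v = 27 g/L → 27 × 3.99 L = 107.73 g
riboflavin: 6.06 mg/L × 3.99 L = 24.18 mg
L-arginine: 0.165% w/v = 1.65 g/L → 1.65 × 3.99 L = 6.58 g
xylose: 2.33% w/v = 23.3 g/L → 23.3 × 3.99 L = 92.97 g
ferric citrate: 0.142 g/L × 3.99 L = 0.57 g
dipotassium phosphate: 10.4 g/L × 3.99 L = 41.50 g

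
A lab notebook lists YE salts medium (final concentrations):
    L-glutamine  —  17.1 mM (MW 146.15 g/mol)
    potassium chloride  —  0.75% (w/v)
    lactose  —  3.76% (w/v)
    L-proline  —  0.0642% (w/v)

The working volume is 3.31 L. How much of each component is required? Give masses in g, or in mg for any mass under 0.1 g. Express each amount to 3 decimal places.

Scale factor relative to 1 L: 3.31.
L-glutamine: 17.1 mmol/L × 146.15 g/mol × 3.31 L ÷ 1000 = 8.272 g
potassium chloride: 0.75% w/v = 7.5 g/L → 7.5 × 3.31 L = 24.825 g
lactose: 3.76 g per 100 mL × 3310 mL ÷ 100 = 124.456 g
L-proline: 0.0642 g per 100 mL × 3310 mL ÷ 100 = 2.125 g

L-glutamine 8.272 g; potassium chloride 24.825 g; lactose 124.456 g; L-proline 2.125 g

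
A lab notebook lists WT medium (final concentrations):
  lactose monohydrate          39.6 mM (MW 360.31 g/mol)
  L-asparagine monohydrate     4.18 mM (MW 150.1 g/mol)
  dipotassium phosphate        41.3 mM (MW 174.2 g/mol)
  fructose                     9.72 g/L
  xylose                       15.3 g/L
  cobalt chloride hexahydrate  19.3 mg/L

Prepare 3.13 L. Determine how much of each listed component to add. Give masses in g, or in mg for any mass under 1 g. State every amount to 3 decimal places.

Working volume: 3.13 L.
lactose monohydrate: 39.6 mmol/L × 360.31 g/mol × 3.13 L ÷ 1000 = 44.660 g
L-asparagine monohydrate: 4.18 mmol/L × 150.1 g/mol × 3.13 L ÷ 1000 = 1.964 g
dipotassium phosphate: 41.3 mmol/L × 174.2 g/mol × 3.13 L ÷ 1000 = 22.519 g
fructose: 9.72 g/L × 3.13 L = 30.424 g
xylose: 15.3 g/L × 3.13 L = 47.889 g
cobalt chloride hexahydrate: 19.3 mg/L × 3.13 L = 60.409 mg

lactose monohydrate 44.660 g; L-asparagine monohydrate 1.964 g; dipotassium phosphate 22.519 g; fructose 30.424 g; xylose 47.889 g; cobalt chloride hexahydrate 60.409 mg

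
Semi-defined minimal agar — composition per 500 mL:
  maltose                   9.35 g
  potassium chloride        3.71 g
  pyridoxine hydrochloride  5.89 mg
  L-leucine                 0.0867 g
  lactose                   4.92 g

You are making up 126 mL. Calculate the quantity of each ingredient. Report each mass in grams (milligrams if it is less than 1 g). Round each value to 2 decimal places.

Ratio of target to recipe volume: 126 / 500 = 0.252.
maltose: 9.35 g × (126 mL / 500 mL) = 2.36 g
potassium chloride: 3.71 g × (126 mL / 500 mL) = 0.93492 g = 934.92 mg
pyridoxine hydrochloride: 5.89 mg × (126 mL / 500 mL) = 1.48 mg
L-leucine: 0.0867 g × (126 mL / 500 mL) = 0.0218484 g = 21.85 mg
lactose: 4.92 g × (126 mL / 500 mL) = 1.24 g

maltose 2.36 g; potassium chloride 934.92 mg; pyridoxine hydrochloride 1.48 mg; L-leucine 21.85 mg; lactose 1.24 g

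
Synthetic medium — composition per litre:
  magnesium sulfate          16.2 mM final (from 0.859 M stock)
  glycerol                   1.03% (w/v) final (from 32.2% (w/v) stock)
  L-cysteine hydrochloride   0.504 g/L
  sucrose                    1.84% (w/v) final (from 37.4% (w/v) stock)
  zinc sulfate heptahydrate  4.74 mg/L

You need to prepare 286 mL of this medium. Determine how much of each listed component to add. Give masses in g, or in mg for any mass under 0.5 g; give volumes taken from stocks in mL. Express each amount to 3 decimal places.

magnesium sulfate 5.394 mL; glycerol 9.148 mL; L-cysteine hydrochloride 144.144 mg; sucrose 14.071 mL; zinc sulfate heptahydrate 1.356 mg

Target volume = 286 mL = 0.286 L.
magnesium sulfate: C1V1 = C2V2 → 16.2 mM × 286 mL ÷ 859 mM = 5.394 mL
glycerol: V = C2·V2/C1 = 1.03% ÷ 32.2% × 286 mL = 9.148 mL
L-cysteine hydrochloride: 0.504 g/L × 0.286 L = 0.144144 g = 144.144 mg
sucrose: C1V1 = C2V2 → 1.84% ÷ 37.4% × 286 mL = 14.071 mL
zinc sulfate heptahydrate: 4.74 mg/L × 0.286 L = 1.356 mg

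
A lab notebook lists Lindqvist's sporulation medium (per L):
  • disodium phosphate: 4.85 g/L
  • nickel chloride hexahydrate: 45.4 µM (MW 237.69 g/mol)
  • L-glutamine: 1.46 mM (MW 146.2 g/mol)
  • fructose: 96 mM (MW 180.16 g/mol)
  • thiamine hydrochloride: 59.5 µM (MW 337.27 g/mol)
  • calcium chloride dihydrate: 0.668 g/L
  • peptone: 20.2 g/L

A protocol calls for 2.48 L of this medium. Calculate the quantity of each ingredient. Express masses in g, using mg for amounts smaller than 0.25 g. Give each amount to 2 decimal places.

Working volume: 2.48 L.
disodium phosphate: 4.85 g/L × 2.48 L = 12.03 g
nickel chloride hexahydrate: 45.4 µmol/L × 237.69 g/mol × 2.48 L ÷ 1000 = 26.76 mg
L-glutamine: 1.46 mmol/L × 146.2 g/mol × 2.48 L ÷ 1000 = 0.53 g
fructose: 96 mmol/L × 180.16 g/mol × 2.48 L ÷ 1000 = 42.89 g
thiamine hydrochloride: 59.5 µmol/L × 337.27 g/mol × 2.48 L ÷ 1000 = 49.77 mg
calcium chloride dihydrate: 0.668 g/L × 2.48 L = 1.66 g
peptone: 20.2 g/L × 2.48 L = 50.10 g

disodium phosphate 12.03 g; nickel chloride hexahydrate 26.76 mg; L-glutamine 0.53 g; fructose 42.89 g; thiamine hydrochloride 49.77 mg; calcium chloride dihydrate 1.66 g; peptone 50.10 g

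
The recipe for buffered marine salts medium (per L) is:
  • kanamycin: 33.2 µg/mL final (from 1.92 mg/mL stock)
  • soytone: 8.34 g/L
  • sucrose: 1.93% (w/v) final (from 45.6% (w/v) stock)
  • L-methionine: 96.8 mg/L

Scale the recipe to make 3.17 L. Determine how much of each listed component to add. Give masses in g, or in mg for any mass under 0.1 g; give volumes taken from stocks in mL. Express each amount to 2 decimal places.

kanamycin 54.81 mL; soytone 26.44 g; sucrose 134.17 mL; L-methionine 0.31 g

Working volume: 3.17 L.
kanamycin: dilute stock: 33.2 µg/mL × 3170 mL ÷ 1920 µg/mL = 54.81 mL
soytone: 8.34 g/L × 3.17 L = 26.44 g
sucrose: dilute stock: 1.93% ÷ 45.6% × 3170 mL = 134.17 mL
L-methionine: 96.8 mg/L × 3.17 L = 306.856 mg = 0.31 g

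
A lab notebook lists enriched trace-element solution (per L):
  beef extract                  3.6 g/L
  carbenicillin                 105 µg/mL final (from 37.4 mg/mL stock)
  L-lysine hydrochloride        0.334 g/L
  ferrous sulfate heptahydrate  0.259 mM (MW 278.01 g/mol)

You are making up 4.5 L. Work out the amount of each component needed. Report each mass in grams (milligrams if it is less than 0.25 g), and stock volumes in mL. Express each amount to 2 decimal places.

beef extract 16.20 g; carbenicillin 12.63 mL; L-lysine hydrochloride 1.50 g; ferrous sulfate heptahydrate 0.32 g

Working volume: 4.5 L.
beef extract: 3.6 g/L × 4.5 L = 16.20 g
carbenicillin: V = C2·V2/C1 = 105 µg/mL × 4500 mL ÷ 37400 µg/mL = 12.63 mL
L-lysine hydrochloride: 0.334 g/L × 4.5 L = 1.50 g
ferrous sulfate heptahydrate: 0.259 mmol/L × 278.01 g/mol × 4.5 L ÷ 1000 = 0.32 g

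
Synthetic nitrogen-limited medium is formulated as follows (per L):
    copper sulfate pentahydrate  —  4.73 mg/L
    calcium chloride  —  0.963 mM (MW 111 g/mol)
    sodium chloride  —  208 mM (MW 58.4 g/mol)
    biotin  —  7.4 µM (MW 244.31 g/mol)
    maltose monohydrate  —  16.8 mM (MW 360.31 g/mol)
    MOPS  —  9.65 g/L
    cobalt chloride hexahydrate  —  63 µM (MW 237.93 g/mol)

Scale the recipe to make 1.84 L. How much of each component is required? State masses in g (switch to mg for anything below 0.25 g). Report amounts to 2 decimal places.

Working volume: 1.84 L.
copper sulfate pentahydrate: 4.73 mg/L × 1.84 L = 8.70 mg
calcium chloride: 0.963 mmol/L × 111 mg/mmol × 1.84 L = 196.68 mg
sodium chloride: 208 mmol/L × 58.4 g/mol × 1.84 L ÷ 1000 = 22.35 g
biotin: 7.4 µmol/L × 244.31 g/mol × 1.84 L ÷ 1000 = 3.33 mg
maltose monohydrate: 16.8 mmol/L × 360.31 g/mol × 1.84 L ÷ 1000 = 11.14 g
MOPS: 9.65 g/L × 1.84 L = 17.76 g
cobalt chloride hexahydrate: 63 µmol/L × 237.93 g/mol × 1.84 L ÷ 1000 = 27.58 mg

copper sulfate pentahydrate 8.70 mg; calcium chloride 196.68 mg; sodium chloride 22.35 g; biotin 3.33 mg; maltose monohydrate 11.14 g; MOPS 17.76 g; cobalt chloride hexahydrate 27.58 mg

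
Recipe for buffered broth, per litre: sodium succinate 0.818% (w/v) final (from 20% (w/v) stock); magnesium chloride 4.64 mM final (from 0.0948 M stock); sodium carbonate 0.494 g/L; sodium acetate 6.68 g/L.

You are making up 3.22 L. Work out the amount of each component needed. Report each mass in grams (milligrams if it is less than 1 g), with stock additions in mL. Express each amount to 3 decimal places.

Working volume: 3.22 L.
sodium succinate: C1V1 = C2V2 → 0.818% ÷ 20% × 3220 mL = 131.698 mL
magnesium chloride: dilute stock: 4.64 mM × 3220 mL ÷ 94.8 mM = 157.603 mL
sodium carbonate: 0.494 g/L × 3.22 L = 1.591 g
sodium acetate: 6.68 g/L × 3.22 L = 21.510 g

sodium succinate 131.698 mL; magnesium chloride 157.603 mL; sodium carbonate 1.591 g; sodium acetate 21.510 g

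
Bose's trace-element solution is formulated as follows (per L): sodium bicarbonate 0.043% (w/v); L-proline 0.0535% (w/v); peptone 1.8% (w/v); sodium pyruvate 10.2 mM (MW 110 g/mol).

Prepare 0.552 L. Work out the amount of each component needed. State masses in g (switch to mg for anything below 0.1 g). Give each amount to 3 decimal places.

sodium bicarbonate 0.237 g; L-proline 0.295 g; peptone 9.936 g; sodium pyruvate 0.619 g

Scale factor relative to 1 L: 0.552.
sodium bicarbonate: 0.043% w/v = 0.43 g/L → 0.43 × 0.552 L = 0.237 g
L-proline: 0.0535% w/v = 0.535 g/L → 0.535 × 0.552 L = 0.295 g
peptone: 1.8% w/v = 18 g/L → 18 × 0.552 L = 9.936 g
sodium pyruvate: 10.2 mmol/L × 110 g/mol × 0.552 L ÷ 1000 = 0.619 g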